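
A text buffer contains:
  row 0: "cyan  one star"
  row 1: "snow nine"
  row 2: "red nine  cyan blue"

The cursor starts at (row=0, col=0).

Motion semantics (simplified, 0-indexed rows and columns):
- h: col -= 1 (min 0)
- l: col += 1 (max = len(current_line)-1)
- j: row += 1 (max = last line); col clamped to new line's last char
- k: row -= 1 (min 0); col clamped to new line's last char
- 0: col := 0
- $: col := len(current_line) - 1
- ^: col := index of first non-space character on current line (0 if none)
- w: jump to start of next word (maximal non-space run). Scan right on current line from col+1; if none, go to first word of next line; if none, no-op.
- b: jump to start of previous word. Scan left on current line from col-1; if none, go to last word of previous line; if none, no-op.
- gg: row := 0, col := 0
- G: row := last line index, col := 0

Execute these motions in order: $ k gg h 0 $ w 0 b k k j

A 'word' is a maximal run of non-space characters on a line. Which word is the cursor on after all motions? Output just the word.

After 1 ($): row=0 col=13 char='r'
After 2 (k): row=0 col=13 char='r'
After 3 (gg): row=0 col=0 char='c'
After 4 (h): row=0 col=0 char='c'
After 5 (0): row=0 col=0 char='c'
After 6 ($): row=0 col=13 char='r'
After 7 (w): row=1 col=0 char='s'
After 8 (0): row=1 col=0 char='s'
After 9 (b): row=0 col=10 char='s'
After 10 (k): row=0 col=10 char='s'
After 11 (k): row=0 col=10 char='s'
After 12 (j): row=1 col=8 char='e'

Answer: nine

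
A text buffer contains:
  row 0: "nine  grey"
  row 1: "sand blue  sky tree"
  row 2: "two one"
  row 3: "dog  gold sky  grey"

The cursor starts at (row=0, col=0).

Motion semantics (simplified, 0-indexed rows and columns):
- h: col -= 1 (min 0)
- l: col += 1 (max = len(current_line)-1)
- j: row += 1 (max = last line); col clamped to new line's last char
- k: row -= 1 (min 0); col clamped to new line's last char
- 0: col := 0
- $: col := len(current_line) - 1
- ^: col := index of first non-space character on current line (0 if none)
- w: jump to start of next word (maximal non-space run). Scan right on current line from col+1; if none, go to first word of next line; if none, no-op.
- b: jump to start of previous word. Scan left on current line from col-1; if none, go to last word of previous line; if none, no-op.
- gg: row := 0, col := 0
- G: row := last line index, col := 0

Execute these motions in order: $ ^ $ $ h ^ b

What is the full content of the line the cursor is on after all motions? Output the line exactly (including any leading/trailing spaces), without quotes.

After 1 ($): row=0 col=9 char='y'
After 2 (^): row=0 col=0 char='n'
After 3 ($): row=0 col=9 char='y'
After 4 ($): row=0 col=9 char='y'
After 5 (h): row=0 col=8 char='e'
After 6 (^): row=0 col=0 char='n'
After 7 (b): row=0 col=0 char='n'

Answer: nine  grey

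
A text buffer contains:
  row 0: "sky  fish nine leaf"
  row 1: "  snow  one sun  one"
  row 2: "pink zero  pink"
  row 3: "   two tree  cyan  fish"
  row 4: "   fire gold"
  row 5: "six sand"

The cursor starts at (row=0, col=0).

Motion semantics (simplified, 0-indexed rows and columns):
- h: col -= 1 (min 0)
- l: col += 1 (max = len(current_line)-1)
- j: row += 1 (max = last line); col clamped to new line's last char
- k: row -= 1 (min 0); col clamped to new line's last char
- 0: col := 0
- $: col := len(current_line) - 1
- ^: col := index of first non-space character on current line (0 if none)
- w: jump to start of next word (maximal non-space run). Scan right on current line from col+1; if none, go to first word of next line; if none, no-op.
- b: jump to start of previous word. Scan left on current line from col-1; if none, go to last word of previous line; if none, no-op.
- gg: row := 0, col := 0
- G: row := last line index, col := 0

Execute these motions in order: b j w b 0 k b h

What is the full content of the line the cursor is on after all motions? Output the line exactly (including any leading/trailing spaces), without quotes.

After 1 (b): row=0 col=0 char='s'
After 2 (j): row=1 col=0 char='_'
After 3 (w): row=1 col=2 char='s'
After 4 (b): row=0 col=15 char='l'
After 5 (0): row=0 col=0 char='s'
After 6 (k): row=0 col=0 char='s'
After 7 (b): row=0 col=0 char='s'
After 8 (h): row=0 col=0 char='s'

Answer: sky  fish nine leaf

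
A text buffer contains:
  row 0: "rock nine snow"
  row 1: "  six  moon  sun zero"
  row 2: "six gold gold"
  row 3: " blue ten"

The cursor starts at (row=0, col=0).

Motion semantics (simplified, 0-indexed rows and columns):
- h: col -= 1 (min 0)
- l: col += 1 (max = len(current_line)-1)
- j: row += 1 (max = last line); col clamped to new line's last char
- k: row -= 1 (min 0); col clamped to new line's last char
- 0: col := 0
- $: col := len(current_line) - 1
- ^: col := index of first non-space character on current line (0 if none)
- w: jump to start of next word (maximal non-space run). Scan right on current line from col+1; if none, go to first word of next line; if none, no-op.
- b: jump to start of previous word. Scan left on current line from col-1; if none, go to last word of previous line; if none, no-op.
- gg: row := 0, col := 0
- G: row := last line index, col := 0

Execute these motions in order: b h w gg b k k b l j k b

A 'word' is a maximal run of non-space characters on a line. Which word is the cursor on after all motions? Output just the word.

After 1 (b): row=0 col=0 char='r'
After 2 (h): row=0 col=0 char='r'
After 3 (w): row=0 col=5 char='n'
After 4 (gg): row=0 col=0 char='r'
After 5 (b): row=0 col=0 char='r'
After 6 (k): row=0 col=0 char='r'
After 7 (k): row=0 col=0 char='r'
After 8 (b): row=0 col=0 char='r'
After 9 (l): row=0 col=1 char='o'
After 10 (j): row=1 col=1 char='_'
After 11 (k): row=0 col=1 char='o'
After 12 (b): row=0 col=0 char='r'

Answer: rock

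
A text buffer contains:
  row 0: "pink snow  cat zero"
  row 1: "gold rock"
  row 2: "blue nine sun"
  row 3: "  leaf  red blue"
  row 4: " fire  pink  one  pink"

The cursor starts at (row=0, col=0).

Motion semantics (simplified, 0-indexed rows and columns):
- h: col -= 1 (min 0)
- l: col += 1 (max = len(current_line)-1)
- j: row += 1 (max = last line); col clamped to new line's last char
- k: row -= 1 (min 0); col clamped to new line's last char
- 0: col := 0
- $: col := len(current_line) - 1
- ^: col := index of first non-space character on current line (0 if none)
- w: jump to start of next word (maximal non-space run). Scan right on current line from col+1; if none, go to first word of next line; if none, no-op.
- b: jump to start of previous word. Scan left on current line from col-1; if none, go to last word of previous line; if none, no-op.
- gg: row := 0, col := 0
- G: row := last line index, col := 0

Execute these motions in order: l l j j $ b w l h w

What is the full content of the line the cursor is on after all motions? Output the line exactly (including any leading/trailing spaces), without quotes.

Answer:   leaf  red blue

Derivation:
After 1 (l): row=0 col=1 char='i'
After 2 (l): row=0 col=2 char='n'
After 3 (j): row=1 col=2 char='l'
After 4 (j): row=2 col=2 char='u'
After 5 ($): row=2 col=12 char='n'
After 6 (b): row=2 col=10 char='s'
After 7 (w): row=3 col=2 char='l'
After 8 (l): row=3 col=3 char='e'
After 9 (h): row=3 col=2 char='l'
After 10 (w): row=3 col=8 char='r'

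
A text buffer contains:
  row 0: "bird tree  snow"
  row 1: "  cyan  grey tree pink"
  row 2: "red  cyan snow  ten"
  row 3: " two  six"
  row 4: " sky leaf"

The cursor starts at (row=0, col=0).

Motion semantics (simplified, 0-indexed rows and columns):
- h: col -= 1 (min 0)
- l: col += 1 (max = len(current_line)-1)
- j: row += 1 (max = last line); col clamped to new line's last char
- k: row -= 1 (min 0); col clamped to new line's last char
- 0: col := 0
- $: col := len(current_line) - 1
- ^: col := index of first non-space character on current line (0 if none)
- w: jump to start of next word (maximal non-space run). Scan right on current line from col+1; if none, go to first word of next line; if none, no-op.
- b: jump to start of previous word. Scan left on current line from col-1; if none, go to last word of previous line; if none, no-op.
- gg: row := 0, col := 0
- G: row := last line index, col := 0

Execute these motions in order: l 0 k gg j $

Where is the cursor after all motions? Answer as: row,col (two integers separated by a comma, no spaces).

Answer: 1,21

Derivation:
After 1 (l): row=0 col=1 char='i'
After 2 (0): row=0 col=0 char='b'
After 3 (k): row=0 col=0 char='b'
After 4 (gg): row=0 col=0 char='b'
After 5 (j): row=1 col=0 char='_'
After 6 ($): row=1 col=21 char='k'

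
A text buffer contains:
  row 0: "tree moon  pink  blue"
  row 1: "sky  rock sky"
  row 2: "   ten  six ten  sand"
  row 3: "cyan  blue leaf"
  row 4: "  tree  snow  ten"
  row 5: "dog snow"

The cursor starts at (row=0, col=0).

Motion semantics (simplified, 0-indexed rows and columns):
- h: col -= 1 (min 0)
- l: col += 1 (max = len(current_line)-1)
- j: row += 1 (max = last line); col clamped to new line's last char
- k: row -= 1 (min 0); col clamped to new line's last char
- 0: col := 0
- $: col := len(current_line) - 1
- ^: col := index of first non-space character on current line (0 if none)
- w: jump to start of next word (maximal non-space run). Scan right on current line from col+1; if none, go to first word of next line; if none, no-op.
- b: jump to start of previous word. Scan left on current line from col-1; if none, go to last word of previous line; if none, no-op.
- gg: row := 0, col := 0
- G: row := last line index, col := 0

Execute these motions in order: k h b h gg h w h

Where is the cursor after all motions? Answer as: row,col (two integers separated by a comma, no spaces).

After 1 (k): row=0 col=0 char='t'
After 2 (h): row=0 col=0 char='t'
After 3 (b): row=0 col=0 char='t'
After 4 (h): row=0 col=0 char='t'
After 5 (gg): row=0 col=0 char='t'
After 6 (h): row=0 col=0 char='t'
After 7 (w): row=0 col=5 char='m'
After 8 (h): row=0 col=4 char='_'

Answer: 0,4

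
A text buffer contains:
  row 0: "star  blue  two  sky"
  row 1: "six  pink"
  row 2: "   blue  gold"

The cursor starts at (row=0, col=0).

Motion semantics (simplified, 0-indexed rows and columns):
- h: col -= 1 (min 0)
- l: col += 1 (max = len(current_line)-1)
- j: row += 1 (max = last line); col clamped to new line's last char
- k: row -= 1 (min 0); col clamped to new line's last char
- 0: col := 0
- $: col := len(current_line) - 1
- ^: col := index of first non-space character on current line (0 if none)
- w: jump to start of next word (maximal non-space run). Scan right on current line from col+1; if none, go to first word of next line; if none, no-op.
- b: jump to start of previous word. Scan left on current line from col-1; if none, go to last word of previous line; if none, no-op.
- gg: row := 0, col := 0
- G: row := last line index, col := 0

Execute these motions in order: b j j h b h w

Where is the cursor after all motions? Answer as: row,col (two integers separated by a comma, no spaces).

After 1 (b): row=0 col=0 char='s'
After 2 (j): row=1 col=0 char='s'
After 3 (j): row=2 col=0 char='_'
After 4 (h): row=2 col=0 char='_'
After 5 (b): row=1 col=5 char='p'
After 6 (h): row=1 col=4 char='_'
After 7 (w): row=1 col=5 char='p'

Answer: 1,5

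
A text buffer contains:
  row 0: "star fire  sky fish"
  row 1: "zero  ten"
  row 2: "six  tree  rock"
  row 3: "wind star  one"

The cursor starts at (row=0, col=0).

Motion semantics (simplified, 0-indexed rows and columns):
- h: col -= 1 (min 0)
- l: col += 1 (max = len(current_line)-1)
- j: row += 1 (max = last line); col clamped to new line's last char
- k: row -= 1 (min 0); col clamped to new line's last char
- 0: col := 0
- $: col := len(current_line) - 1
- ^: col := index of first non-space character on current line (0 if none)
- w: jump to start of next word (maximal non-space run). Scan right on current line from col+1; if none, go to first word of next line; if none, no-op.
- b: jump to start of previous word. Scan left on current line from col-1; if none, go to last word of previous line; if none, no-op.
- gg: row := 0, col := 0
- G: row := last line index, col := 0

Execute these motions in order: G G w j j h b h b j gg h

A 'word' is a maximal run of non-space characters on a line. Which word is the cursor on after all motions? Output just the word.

After 1 (G): row=3 col=0 char='w'
After 2 (G): row=3 col=0 char='w'
After 3 (w): row=3 col=5 char='s'
After 4 (j): row=3 col=5 char='s'
After 5 (j): row=3 col=5 char='s'
After 6 (h): row=3 col=4 char='_'
After 7 (b): row=3 col=0 char='w'
After 8 (h): row=3 col=0 char='w'
After 9 (b): row=2 col=11 char='r'
After 10 (j): row=3 col=11 char='o'
After 11 (gg): row=0 col=0 char='s'
After 12 (h): row=0 col=0 char='s'

Answer: star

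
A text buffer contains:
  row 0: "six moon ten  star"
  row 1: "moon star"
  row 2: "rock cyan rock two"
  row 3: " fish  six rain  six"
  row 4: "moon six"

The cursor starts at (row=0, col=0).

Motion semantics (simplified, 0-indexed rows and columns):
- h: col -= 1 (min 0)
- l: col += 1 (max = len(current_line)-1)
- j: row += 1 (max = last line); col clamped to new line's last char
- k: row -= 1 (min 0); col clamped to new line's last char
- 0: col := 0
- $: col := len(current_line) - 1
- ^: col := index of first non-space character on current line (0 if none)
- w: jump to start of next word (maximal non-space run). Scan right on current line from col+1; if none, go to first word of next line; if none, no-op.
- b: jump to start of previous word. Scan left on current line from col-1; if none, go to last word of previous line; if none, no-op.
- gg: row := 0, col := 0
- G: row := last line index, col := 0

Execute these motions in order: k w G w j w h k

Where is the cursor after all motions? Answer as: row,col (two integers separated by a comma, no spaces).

Answer: 3,4

Derivation:
After 1 (k): row=0 col=0 char='s'
After 2 (w): row=0 col=4 char='m'
After 3 (G): row=4 col=0 char='m'
After 4 (w): row=4 col=5 char='s'
After 5 (j): row=4 col=5 char='s'
After 6 (w): row=4 col=5 char='s'
After 7 (h): row=4 col=4 char='_'
After 8 (k): row=3 col=4 char='h'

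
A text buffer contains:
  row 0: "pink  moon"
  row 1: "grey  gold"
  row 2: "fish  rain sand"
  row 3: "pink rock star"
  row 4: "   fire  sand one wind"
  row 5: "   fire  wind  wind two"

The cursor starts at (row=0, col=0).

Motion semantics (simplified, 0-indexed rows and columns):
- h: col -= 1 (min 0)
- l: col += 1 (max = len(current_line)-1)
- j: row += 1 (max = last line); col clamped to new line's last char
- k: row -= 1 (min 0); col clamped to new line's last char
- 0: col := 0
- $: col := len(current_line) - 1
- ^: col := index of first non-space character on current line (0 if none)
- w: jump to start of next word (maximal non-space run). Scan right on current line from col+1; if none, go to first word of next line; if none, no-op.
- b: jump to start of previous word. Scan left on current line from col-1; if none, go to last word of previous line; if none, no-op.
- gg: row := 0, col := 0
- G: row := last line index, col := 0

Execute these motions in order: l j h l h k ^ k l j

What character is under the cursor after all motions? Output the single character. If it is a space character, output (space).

Answer: r

Derivation:
After 1 (l): row=0 col=1 char='i'
After 2 (j): row=1 col=1 char='r'
After 3 (h): row=1 col=0 char='g'
After 4 (l): row=1 col=1 char='r'
After 5 (h): row=1 col=0 char='g'
After 6 (k): row=0 col=0 char='p'
After 7 (^): row=0 col=0 char='p'
After 8 (k): row=0 col=0 char='p'
After 9 (l): row=0 col=1 char='i'
After 10 (j): row=1 col=1 char='r'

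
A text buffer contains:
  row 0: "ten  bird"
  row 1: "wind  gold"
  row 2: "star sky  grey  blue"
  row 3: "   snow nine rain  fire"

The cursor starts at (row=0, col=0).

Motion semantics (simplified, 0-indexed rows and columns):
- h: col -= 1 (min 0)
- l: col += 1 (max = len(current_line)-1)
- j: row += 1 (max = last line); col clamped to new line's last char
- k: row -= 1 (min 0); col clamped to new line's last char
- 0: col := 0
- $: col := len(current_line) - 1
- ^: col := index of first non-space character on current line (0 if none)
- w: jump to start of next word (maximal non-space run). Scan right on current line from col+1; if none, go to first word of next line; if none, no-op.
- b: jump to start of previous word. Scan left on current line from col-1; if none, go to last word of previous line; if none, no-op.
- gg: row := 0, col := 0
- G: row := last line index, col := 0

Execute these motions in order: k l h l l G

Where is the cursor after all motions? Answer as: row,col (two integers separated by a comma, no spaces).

Answer: 3,0

Derivation:
After 1 (k): row=0 col=0 char='t'
After 2 (l): row=0 col=1 char='e'
After 3 (h): row=0 col=0 char='t'
After 4 (l): row=0 col=1 char='e'
After 5 (l): row=0 col=2 char='n'
After 6 (G): row=3 col=0 char='_'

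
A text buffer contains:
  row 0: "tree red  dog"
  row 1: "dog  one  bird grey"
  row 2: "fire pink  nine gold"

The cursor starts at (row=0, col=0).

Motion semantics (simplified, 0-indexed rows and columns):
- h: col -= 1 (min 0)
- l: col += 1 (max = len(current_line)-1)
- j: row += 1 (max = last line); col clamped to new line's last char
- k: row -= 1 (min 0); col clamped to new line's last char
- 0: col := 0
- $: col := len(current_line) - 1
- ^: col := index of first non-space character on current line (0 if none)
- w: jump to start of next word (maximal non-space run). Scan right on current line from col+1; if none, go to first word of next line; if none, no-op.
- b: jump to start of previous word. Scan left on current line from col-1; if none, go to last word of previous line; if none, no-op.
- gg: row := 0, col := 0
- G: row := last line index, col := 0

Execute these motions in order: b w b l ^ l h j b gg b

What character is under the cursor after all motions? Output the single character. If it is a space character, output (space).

Answer: t

Derivation:
After 1 (b): row=0 col=0 char='t'
After 2 (w): row=0 col=5 char='r'
After 3 (b): row=0 col=0 char='t'
After 4 (l): row=0 col=1 char='r'
After 5 (^): row=0 col=0 char='t'
After 6 (l): row=0 col=1 char='r'
After 7 (h): row=0 col=0 char='t'
After 8 (j): row=1 col=0 char='d'
After 9 (b): row=0 col=10 char='d'
After 10 (gg): row=0 col=0 char='t'
After 11 (b): row=0 col=0 char='t'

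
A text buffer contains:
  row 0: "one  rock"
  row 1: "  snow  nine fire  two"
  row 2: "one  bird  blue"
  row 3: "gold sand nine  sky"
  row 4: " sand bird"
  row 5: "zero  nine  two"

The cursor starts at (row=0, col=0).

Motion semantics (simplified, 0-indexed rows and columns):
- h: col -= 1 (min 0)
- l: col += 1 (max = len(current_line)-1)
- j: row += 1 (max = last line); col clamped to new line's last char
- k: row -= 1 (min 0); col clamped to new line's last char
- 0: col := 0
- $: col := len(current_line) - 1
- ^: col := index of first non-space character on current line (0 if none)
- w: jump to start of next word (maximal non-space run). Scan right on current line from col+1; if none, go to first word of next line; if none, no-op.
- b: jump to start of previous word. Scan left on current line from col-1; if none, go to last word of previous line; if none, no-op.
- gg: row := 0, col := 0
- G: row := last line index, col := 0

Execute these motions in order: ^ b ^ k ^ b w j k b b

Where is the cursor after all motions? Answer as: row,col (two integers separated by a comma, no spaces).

Answer: 0,0

Derivation:
After 1 (^): row=0 col=0 char='o'
After 2 (b): row=0 col=0 char='o'
After 3 (^): row=0 col=0 char='o'
After 4 (k): row=0 col=0 char='o'
After 5 (^): row=0 col=0 char='o'
After 6 (b): row=0 col=0 char='o'
After 7 (w): row=0 col=5 char='r'
After 8 (j): row=1 col=5 char='w'
After 9 (k): row=0 col=5 char='r'
After 10 (b): row=0 col=0 char='o'
After 11 (b): row=0 col=0 char='o'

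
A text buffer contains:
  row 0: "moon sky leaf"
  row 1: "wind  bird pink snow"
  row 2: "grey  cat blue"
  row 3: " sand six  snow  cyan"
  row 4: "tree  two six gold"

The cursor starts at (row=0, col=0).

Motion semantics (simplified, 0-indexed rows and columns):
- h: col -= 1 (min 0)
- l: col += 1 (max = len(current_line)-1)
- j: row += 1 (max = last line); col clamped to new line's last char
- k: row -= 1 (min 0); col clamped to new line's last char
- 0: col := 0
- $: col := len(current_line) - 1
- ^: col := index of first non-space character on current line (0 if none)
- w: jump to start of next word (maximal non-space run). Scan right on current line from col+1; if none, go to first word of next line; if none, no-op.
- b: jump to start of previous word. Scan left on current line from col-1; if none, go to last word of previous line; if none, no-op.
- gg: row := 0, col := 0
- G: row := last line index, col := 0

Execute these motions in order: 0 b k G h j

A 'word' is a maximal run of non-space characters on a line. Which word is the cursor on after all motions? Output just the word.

Answer: tree

Derivation:
After 1 (0): row=0 col=0 char='m'
After 2 (b): row=0 col=0 char='m'
After 3 (k): row=0 col=0 char='m'
After 4 (G): row=4 col=0 char='t'
After 5 (h): row=4 col=0 char='t'
After 6 (j): row=4 col=0 char='t'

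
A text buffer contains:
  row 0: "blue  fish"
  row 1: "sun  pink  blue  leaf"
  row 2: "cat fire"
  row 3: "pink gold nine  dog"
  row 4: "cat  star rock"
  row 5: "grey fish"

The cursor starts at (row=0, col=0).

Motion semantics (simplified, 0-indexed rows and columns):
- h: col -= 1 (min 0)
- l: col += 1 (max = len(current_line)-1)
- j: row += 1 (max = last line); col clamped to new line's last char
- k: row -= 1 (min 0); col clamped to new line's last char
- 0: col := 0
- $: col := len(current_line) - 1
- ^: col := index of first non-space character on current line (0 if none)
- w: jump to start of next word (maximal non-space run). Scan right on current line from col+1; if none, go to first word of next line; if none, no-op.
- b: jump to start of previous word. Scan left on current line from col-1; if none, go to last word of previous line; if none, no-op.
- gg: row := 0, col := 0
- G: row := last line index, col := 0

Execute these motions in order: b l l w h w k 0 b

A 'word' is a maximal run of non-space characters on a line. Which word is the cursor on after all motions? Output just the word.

After 1 (b): row=0 col=0 char='b'
After 2 (l): row=0 col=1 char='l'
After 3 (l): row=0 col=2 char='u'
After 4 (w): row=0 col=6 char='f'
After 5 (h): row=0 col=5 char='_'
After 6 (w): row=0 col=6 char='f'
After 7 (k): row=0 col=6 char='f'
After 8 (0): row=0 col=0 char='b'
After 9 (b): row=0 col=0 char='b'

Answer: blue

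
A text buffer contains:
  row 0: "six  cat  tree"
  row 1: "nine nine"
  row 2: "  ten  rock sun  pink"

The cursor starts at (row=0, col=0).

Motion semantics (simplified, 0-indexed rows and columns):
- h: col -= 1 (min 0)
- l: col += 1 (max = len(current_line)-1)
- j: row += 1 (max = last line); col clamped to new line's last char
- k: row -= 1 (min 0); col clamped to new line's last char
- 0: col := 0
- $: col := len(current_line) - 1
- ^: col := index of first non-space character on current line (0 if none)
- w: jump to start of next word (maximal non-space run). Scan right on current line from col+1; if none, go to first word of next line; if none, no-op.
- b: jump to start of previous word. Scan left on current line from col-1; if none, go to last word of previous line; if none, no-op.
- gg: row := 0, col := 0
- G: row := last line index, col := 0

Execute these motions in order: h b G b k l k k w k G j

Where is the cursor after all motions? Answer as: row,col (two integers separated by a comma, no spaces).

After 1 (h): row=0 col=0 char='s'
After 2 (b): row=0 col=0 char='s'
After 3 (G): row=2 col=0 char='_'
After 4 (b): row=1 col=5 char='n'
After 5 (k): row=0 col=5 char='c'
After 6 (l): row=0 col=6 char='a'
After 7 (k): row=0 col=6 char='a'
After 8 (k): row=0 col=6 char='a'
After 9 (w): row=0 col=10 char='t'
After 10 (k): row=0 col=10 char='t'
After 11 (G): row=2 col=0 char='_'
After 12 (j): row=2 col=0 char='_'

Answer: 2,0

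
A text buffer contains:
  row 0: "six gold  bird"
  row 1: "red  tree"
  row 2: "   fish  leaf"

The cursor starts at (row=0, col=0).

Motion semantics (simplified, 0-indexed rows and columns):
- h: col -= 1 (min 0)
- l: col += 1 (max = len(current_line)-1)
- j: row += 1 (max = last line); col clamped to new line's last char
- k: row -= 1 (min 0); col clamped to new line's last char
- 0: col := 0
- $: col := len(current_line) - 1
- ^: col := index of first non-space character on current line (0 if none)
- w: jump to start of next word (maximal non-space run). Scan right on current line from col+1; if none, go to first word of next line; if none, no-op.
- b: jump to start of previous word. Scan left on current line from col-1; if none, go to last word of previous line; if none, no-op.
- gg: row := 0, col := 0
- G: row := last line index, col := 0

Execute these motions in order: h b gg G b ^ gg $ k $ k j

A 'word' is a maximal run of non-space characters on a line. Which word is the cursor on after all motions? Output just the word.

After 1 (h): row=0 col=0 char='s'
After 2 (b): row=0 col=0 char='s'
After 3 (gg): row=0 col=0 char='s'
After 4 (G): row=2 col=0 char='_'
After 5 (b): row=1 col=5 char='t'
After 6 (^): row=1 col=0 char='r'
After 7 (gg): row=0 col=0 char='s'
After 8 ($): row=0 col=13 char='d'
After 9 (k): row=0 col=13 char='d'
After 10 ($): row=0 col=13 char='d'
After 11 (k): row=0 col=13 char='d'
After 12 (j): row=1 col=8 char='e'

Answer: tree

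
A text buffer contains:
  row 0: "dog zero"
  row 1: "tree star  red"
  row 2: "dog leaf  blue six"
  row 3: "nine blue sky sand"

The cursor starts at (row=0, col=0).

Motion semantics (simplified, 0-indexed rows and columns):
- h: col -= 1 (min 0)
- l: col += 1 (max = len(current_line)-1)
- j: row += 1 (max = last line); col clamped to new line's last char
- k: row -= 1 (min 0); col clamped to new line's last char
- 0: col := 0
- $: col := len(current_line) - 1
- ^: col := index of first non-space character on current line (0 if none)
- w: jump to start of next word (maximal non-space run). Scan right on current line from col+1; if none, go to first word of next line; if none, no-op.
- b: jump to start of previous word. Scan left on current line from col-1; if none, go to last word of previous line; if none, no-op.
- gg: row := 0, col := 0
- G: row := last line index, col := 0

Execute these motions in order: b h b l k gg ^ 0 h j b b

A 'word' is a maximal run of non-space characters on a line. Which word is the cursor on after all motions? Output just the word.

After 1 (b): row=0 col=0 char='d'
After 2 (h): row=0 col=0 char='d'
After 3 (b): row=0 col=0 char='d'
After 4 (l): row=0 col=1 char='o'
After 5 (k): row=0 col=1 char='o'
After 6 (gg): row=0 col=0 char='d'
After 7 (^): row=0 col=0 char='d'
After 8 (0): row=0 col=0 char='d'
After 9 (h): row=0 col=0 char='d'
After 10 (j): row=1 col=0 char='t'
After 11 (b): row=0 col=4 char='z'
After 12 (b): row=0 col=0 char='d'

Answer: dog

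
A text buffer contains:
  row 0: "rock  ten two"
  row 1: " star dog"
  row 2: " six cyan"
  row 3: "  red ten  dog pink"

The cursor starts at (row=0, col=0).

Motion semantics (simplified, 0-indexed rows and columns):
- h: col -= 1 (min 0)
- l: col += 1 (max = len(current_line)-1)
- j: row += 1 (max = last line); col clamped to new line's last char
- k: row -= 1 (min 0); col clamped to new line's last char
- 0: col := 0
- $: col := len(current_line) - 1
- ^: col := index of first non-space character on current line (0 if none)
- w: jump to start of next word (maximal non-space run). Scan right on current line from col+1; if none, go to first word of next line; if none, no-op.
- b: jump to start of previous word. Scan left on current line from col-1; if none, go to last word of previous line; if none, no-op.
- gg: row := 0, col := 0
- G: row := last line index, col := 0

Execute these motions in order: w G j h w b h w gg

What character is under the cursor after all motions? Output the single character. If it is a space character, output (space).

After 1 (w): row=0 col=6 char='t'
After 2 (G): row=3 col=0 char='_'
After 3 (j): row=3 col=0 char='_'
After 4 (h): row=3 col=0 char='_'
After 5 (w): row=3 col=2 char='r'
After 6 (b): row=2 col=5 char='c'
After 7 (h): row=2 col=4 char='_'
After 8 (w): row=2 col=5 char='c'
After 9 (gg): row=0 col=0 char='r'

Answer: r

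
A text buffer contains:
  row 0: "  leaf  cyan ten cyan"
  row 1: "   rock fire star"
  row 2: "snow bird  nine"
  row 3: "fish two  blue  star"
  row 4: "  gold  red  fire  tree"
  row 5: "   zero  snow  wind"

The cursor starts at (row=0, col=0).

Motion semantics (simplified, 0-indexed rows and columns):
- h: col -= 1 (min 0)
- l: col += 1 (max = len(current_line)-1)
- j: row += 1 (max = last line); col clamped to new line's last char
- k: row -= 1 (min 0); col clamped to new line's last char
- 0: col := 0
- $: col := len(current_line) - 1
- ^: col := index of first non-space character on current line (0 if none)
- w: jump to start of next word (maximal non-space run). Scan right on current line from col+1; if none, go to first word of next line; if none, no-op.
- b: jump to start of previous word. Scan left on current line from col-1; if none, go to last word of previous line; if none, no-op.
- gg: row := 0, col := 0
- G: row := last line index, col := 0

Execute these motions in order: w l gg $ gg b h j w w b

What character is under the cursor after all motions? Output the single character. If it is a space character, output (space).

After 1 (w): row=0 col=2 char='l'
After 2 (l): row=0 col=3 char='e'
After 3 (gg): row=0 col=0 char='_'
After 4 ($): row=0 col=20 char='n'
After 5 (gg): row=0 col=0 char='_'
After 6 (b): row=0 col=0 char='_'
After 7 (h): row=0 col=0 char='_'
After 8 (j): row=1 col=0 char='_'
After 9 (w): row=1 col=3 char='r'
After 10 (w): row=1 col=8 char='f'
After 11 (b): row=1 col=3 char='r'

Answer: r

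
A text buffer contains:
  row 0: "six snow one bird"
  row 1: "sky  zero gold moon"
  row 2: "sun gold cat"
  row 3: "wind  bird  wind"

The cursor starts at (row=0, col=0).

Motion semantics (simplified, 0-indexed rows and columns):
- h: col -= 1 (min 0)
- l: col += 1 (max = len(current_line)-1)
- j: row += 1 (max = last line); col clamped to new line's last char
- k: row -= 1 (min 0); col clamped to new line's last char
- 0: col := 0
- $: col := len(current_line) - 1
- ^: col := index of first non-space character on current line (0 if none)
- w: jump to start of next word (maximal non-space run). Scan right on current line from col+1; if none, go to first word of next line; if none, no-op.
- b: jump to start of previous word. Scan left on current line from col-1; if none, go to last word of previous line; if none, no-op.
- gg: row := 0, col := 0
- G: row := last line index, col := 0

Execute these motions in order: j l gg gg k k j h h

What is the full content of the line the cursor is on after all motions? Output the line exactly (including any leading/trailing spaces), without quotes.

After 1 (j): row=1 col=0 char='s'
After 2 (l): row=1 col=1 char='k'
After 3 (gg): row=0 col=0 char='s'
After 4 (gg): row=0 col=0 char='s'
After 5 (k): row=0 col=0 char='s'
After 6 (k): row=0 col=0 char='s'
After 7 (j): row=1 col=0 char='s'
After 8 (h): row=1 col=0 char='s'
After 9 (h): row=1 col=0 char='s'

Answer: sky  zero gold moon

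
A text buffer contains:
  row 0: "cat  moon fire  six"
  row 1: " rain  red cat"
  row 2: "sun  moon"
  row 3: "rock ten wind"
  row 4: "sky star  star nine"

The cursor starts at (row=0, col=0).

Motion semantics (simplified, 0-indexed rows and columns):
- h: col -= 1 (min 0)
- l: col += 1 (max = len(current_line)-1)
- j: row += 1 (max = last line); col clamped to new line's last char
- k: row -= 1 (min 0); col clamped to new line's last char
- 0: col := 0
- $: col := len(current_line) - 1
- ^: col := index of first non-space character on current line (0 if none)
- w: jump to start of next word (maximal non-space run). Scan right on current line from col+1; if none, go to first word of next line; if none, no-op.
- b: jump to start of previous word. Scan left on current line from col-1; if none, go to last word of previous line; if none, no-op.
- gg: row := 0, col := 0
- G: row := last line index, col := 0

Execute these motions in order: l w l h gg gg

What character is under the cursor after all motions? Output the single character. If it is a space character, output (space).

After 1 (l): row=0 col=1 char='a'
After 2 (w): row=0 col=5 char='m'
After 3 (l): row=0 col=6 char='o'
After 4 (h): row=0 col=5 char='m'
After 5 (gg): row=0 col=0 char='c'
After 6 (gg): row=0 col=0 char='c'

Answer: c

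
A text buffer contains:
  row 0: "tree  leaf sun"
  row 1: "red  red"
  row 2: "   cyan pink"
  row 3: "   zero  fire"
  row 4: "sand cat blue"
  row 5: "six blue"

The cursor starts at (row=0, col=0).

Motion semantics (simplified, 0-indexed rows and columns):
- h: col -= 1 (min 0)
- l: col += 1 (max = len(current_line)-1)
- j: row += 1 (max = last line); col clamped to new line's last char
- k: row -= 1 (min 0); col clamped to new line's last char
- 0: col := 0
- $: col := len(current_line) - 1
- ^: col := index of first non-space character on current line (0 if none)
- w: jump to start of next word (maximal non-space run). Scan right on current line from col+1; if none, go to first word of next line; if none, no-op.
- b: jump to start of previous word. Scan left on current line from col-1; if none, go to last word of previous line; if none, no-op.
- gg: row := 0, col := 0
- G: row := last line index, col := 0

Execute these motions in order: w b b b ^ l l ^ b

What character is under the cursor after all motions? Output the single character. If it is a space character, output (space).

After 1 (w): row=0 col=6 char='l'
After 2 (b): row=0 col=0 char='t'
After 3 (b): row=0 col=0 char='t'
After 4 (b): row=0 col=0 char='t'
After 5 (^): row=0 col=0 char='t'
After 6 (l): row=0 col=1 char='r'
After 7 (l): row=0 col=2 char='e'
After 8 (^): row=0 col=0 char='t'
After 9 (b): row=0 col=0 char='t'

Answer: t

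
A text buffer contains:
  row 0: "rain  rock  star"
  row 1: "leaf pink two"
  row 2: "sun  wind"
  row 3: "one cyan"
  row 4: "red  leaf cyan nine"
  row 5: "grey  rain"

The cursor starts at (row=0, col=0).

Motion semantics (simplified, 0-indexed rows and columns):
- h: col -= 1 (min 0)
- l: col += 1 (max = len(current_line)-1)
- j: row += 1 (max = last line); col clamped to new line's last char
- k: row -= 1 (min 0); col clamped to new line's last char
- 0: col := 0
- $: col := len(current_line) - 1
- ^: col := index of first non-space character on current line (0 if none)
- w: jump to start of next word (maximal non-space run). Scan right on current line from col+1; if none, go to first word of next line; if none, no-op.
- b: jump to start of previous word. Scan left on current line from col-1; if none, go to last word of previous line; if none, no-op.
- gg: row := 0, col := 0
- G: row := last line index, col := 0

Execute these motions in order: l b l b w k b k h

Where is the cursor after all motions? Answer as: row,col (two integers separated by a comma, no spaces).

After 1 (l): row=0 col=1 char='a'
After 2 (b): row=0 col=0 char='r'
After 3 (l): row=0 col=1 char='a'
After 4 (b): row=0 col=0 char='r'
After 5 (w): row=0 col=6 char='r'
After 6 (k): row=0 col=6 char='r'
After 7 (b): row=0 col=0 char='r'
After 8 (k): row=0 col=0 char='r'
After 9 (h): row=0 col=0 char='r'

Answer: 0,0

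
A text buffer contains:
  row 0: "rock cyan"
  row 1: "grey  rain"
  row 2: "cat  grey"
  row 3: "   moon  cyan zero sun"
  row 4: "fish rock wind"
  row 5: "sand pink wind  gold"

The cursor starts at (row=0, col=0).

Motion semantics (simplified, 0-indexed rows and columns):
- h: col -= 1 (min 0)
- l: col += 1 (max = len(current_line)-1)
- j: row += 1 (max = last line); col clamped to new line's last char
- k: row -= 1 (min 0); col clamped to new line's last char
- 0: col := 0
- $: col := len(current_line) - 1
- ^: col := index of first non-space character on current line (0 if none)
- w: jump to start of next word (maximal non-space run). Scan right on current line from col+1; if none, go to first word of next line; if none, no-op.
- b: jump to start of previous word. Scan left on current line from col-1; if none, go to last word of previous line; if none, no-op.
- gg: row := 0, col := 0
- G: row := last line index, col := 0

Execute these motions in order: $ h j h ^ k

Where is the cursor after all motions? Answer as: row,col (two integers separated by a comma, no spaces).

Answer: 0,0

Derivation:
After 1 ($): row=0 col=8 char='n'
After 2 (h): row=0 col=7 char='a'
After 3 (j): row=1 col=7 char='a'
After 4 (h): row=1 col=6 char='r'
After 5 (^): row=1 col=0 char='g'
After 6 (k): row=0 col=0 char='r'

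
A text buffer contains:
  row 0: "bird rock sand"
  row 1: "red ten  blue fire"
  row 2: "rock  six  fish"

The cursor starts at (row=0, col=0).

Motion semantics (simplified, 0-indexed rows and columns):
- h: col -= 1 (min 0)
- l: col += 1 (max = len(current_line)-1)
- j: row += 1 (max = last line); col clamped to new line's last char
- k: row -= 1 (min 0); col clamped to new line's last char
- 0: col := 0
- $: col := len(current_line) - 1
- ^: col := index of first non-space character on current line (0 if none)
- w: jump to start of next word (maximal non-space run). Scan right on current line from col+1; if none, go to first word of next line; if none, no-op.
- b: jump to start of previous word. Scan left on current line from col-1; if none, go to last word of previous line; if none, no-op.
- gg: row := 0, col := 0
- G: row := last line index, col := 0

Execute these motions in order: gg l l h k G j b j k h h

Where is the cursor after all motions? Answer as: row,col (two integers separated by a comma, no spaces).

After 1 (gg): row=0 col=0 char='b'
After 2 (l): row=0 col=1 char='i'
After 3 (l): row=0 col=2 char='r'
After 4 (h): row=0 col=1 char='i'
After 5 (k): row=0 col=1 char='i'
After 6 (G): row=2 col=0 char='r'
After 7 (j): row=2 col=0 char='r'
After 8 (b): row=1 col=14 char='f'
After 9 (j): row=2 col=14 char='h'
After 10 (k): row=1 col=14 char='f'
After 11 (h): row=1 col=13 char='_'
After 12 (h): row=1 col=12 char='e'

Answer: 1,12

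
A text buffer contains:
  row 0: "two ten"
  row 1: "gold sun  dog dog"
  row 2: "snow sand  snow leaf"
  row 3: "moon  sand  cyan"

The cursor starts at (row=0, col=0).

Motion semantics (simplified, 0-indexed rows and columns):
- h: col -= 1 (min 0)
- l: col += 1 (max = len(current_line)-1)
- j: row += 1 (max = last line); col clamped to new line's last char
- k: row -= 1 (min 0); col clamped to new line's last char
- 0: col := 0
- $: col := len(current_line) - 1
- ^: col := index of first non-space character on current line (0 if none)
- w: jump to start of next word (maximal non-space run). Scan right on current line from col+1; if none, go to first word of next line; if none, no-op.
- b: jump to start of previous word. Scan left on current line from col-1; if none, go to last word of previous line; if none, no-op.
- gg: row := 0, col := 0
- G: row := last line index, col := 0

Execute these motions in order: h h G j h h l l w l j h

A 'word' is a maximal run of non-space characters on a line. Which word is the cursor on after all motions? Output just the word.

Answer: sand

Derivation:
After 1 (h): row=0 col=0 char='t'
After 2 (h): row=0 col=0 char='t'
After 3 (G): row=3 col=0 char='m'
After 4 (j): row=3 col=0 char='m'
After 5 (h): row=3 col=0 char='m'
After 6 (h): row=3 col=0 char='m'
After 7 (l): row=3 col=1 char='o'
After 8 (l): row=3 col=2 char='o'
After 9 (w): row=3 col=6 char='s'
After 10 (l): row=3 col=7 char='a'
After 11 (j): row=3 col=7 char='a'
After 12 (h): row=3 col=6 char='s'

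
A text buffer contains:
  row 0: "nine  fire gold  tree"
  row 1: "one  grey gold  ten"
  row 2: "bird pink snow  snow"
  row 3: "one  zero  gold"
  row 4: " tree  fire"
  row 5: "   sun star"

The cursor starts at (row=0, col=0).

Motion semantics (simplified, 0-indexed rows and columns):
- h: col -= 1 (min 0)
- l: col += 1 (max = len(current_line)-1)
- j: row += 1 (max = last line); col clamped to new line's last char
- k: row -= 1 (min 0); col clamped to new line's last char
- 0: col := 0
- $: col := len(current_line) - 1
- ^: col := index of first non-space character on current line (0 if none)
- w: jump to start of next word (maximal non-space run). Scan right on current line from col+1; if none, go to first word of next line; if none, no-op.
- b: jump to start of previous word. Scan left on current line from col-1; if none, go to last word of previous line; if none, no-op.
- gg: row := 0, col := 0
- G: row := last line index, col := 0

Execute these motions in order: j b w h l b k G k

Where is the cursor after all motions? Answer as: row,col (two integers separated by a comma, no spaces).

Answer: 4,0

Derivation:
After 1 (j): row=1 col=0 char='o'
After 2 (b): row=0 col=17 char='t'
After 3 (w): row=1 col=0 char='o'
After 4 (h): row=1 col=0 char='o'
After 5 (l): row=1 col=1 char='n'
After 6 (b): row=1 col=0 char='o'
After 7 (k): row=0 col=0 char='n'
After 8 (G): row=5 col=0 char='_'
After 9 (k): row=4 col=0 char='_'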